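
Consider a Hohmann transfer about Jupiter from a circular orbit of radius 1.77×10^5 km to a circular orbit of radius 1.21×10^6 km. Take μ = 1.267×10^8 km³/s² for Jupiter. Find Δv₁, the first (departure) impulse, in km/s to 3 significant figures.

Δv₁ = 8.59 km/s

Semi-major axis of the transfer orbit: a_t = (1.770×10^5 + 1.210×10^6)/2 = 6.935×10^5 km.
Circular speed at r = 1.770×10^5 km: v_c = √(μ/r) = 26.7548 km/s.
Transfer-orbit speed at the same r (vis-viva, a = a_t): v_t = √[μ(2/r − 1/a_t)] = 35.3404 km/s.
Δv₁ = |v_t − v_c| = |35.3404 − 26.7548| = 8.586 km/s.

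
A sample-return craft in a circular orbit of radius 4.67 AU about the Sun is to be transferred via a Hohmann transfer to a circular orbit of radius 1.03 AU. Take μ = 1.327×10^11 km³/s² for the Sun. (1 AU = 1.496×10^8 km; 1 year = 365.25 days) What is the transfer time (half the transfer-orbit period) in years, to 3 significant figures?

In km: r₁ = 4.67 × 1.496×10^8 = 6.98632×10^8 km; r₂ = 1.03 × 1.496×10^8 = 1.54088×10^8 km.
Semi-major axis of the transfer orbit: a_t = (6.98632×10^8 + 1.54088×10^8)/2 = 4.2636×10^8 km.
Transfer time t = π√(a_t³/μ) = π√((4.2636×10^8)³ / 1.327×10^11) = 7.592×10^7 s.
Converting: 7.592×10^7 s ÷ 3.15576×10^7 s/year (365.25 × 86400) = 2.41 years.

t = 2.41 years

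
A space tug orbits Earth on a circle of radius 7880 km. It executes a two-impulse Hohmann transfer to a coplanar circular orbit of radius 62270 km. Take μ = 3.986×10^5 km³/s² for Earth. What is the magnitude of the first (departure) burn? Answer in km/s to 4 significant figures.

Δv₁ = 2.364 km/s

Transfer-ellipse semi-major axis a_t = (r₁ + r₂)/2 = (7880 + 62270)/2 = 35075 km.
On the circular orbit at r = 7880 km, v_c = √(μ/r) = 7.112 km/s.
Transfer-orbit speed at the same r (vis-viva, a = a_t): v_t = √[μ(2/r − 1/a_t)] = 9.476 km/s.
Δv₁ = |v_t − v_c| = |9.476 − 7.112| = 2.364 km/s.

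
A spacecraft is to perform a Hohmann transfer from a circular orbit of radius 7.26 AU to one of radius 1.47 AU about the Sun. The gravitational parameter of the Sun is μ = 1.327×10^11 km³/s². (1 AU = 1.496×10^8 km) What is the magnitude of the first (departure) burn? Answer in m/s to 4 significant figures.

Δv₁ = 4639 m/s

In km: r₁ = 7.26 × 1.496×10^8 = 1.086096×10^9 km; r₂ = 1.47 × 1.496×10^8 = 2.19912×10^8 km.
Transfer-ellipse semi-major axis a_t = (r₁ + r₂)/2 = (1.086096×10^9 + 2.19912×10^8)/2 = 6.53004×10^8 km.
Circular speed at r = 1.086096×10^9 km: v_c = √(μ/r) = 11.054 km/s.
Vis-viva on the transfer ellipse at r = 1.086096×10^9 km gives v_t = √[μ(2/r − 1/a_t)] = 6.4146 km/s.
Δv₁ = |v_t − v_c| = |6.4146 − 11.054| = 4.639 km/s.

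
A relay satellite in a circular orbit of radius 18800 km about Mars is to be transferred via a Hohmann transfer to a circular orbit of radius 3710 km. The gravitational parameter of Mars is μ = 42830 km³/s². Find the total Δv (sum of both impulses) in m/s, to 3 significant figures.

Semi-major axis of the transfer orbit: a_t = (18800 + 3710)/2 = 11255 km.
At r₁ the circular-orbit speed is v₁ = √(μ/r₁) = 1.5094 km/s.
On the transfer ellipse at r₁, v² = μ(2/r − 1/a) gives v_a = √[μ(2/r₁ − 1/a_t)] = 0.86658 km/s.
First burn Δv₁ = |v_a − v₁| = 0.6428 km/s.
Circular speed at r₂: v₂ = √(μ/r₂) = 3.3977 km/s.
Transfer-orbit speed at r₂: v_p = √[μ(2/r₂ − 1/a_t)] = 4.3913 km/s.
Second burn Δv₂ = |v₂ − v_p| = 0.9936 km/s.
Total Δv = Δv₁ + Δv₂ = 1.636 km/s.

Δv = 1640 m/s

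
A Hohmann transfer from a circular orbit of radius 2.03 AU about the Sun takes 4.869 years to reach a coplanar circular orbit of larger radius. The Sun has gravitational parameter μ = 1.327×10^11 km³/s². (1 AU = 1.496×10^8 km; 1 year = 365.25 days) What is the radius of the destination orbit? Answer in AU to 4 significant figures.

r₂ = 7.090 AU

In km: r₁ = 2.03 × 1.496×10^8 = 3.03688×10^8 km.
Transfer time t = 4.869 years × 365.25 × 86400 s = 1.536539544×10^8 s, and t = π√(a_t³/μ).
So a_t = (μ t²/π²)^(1/3) = (1.327×10^11 × (1.536539544×10^8)² / π²)^(1/3) = 6.8216×10^8 km.
Since a_t = (r₁ + r₂)/2, r₂ = 2a_t − r₁ = 2×6.8216×10^8 − 3.03688×10^8 = 1.060632×10^9 km.
In AU: r₂ = 1.060632×10^9 / 1.496×10^8 = 7.090 AU.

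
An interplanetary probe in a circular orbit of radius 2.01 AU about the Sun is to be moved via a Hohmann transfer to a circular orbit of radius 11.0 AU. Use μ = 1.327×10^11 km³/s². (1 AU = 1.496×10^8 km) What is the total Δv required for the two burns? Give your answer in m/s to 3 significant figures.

Δv = 10300 m/s

In km: r₁ = 2.01 × 1.496×10^8 = 3.00696×10^8 km; r₂ = 11.0 × 1.496×10^8 = 1.6456×10^9 km.
Semi-major axis of the transfer orbit: a_t = (3.00696×10^8 + 1.6456×10^9)/2 = 9.73148×10^8 km.
Circular speed at r₁: v₁ = √(μ/r₁) = √(1.327×10^11/3.00696×10^8) = 21.01 km/s.
Transfer-orbit speed at r₁ (vis-viva equation): v_p = √[μ(2/r₁ − 1/a_t)] = 27.32 km/s.
First burn Δv₁ = |v_p − v₁| = 6.310 km/s.
At r₂, v₂ = √(μ/r₂) = 8.980 km/s.
Transfer-orbit speed at r₂: v_a = √[μ(2/r₂ − 1/a_t)] = 4.992 km/s.
Second burn Δv₂ = |v₂ − v_a| = 3.988 km/s.
Total Δv = Δv₁ + Δv₂ = 10.30 km/s.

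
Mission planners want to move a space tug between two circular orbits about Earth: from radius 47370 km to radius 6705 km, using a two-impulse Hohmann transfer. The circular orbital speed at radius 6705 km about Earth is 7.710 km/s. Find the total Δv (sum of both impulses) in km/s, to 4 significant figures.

Δv = 3.951 km/s

From the circular-orbit relation v² = μ/r at r = 6705 km: μ = v²r = (7.710)² × 6705 = 3.98573×10^5 km³/s².
Semi-major axis of the transfer orbit: a_t = (47370 + 6705)/2 = 27037.5 km.
Circular speed at r₁: v₁ = √(μ/r₁) = √(3.98573×10^5/47370) = 2.901 km/s.
On the transfer ellipse at r₁, vis-viva equation gives v_a = √[μ(2/r₁ − 1/a_t)] = 1.445 km/s.
First burn Δv₁ = |v_a − v₁| = 1.456 km/s.
Circular speed at r₂: v₂ = √(μ/r₂) = 7.7100 km/s.
Transfer-orbit speed at r₂: v_p = √[μ(2/r₂ − 1/a_t)] = 10.205 km/s.
Second burn Δv₂ = |v₂ − v_p| = 2.495 km/s.
Total Δv = Δv₁ + Δv₂ = 3.951 km/s.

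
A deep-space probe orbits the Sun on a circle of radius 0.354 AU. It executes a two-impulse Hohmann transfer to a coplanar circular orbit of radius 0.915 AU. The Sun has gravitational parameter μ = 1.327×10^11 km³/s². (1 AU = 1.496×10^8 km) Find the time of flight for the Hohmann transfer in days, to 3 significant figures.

t = 92.3 days

In km: r₁ = 0.354 × 1.496×10^8 = 5.29584×10^7 km; r₂ = 0.915 × 1.496×10^8 = 1.36884×10^8 km.
Semi-major axis of the transfer orbit: a_t = (5.29584×10^7 + 1.36884×10^8)/2 = 9.49212×10^7 km.
By Kepler's third law the transfer-orbit period is T = 2π√(a_t³/μ), so t = T/2 = 7.976×10^6 s.
Converting: 7.976×10^6 s ÷ 86400 s/day = 92.3 days.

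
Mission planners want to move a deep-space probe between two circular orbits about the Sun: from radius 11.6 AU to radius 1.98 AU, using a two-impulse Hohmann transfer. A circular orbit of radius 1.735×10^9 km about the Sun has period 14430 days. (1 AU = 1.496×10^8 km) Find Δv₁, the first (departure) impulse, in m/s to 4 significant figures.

From Kepler's third law T² = 4π²r³/μ at r = 1.735×10^9 km, T = 14430 days = 14430 × 86400 s = 1.246752×10^9 s: μ = 4π²r³/T² = 1.32647×10^11 km³/s².
In km: r₁ = 11.6 × 1.496×10^8 = 1.73536×10^9 km; r₂ = 1.98 × 1.496×10^8 = 2.96208×10^8 km.
Semi-major axis of the transfer orbit: a_t = (1.73536×10^9 + 2.96208×10^8)/2 = 1.015784×10^9 km.
On the circular orbit at r = 1.73536×10^9 km, v_c = √(μ/r) = 8.743 km/s.
Vis-viva on the transfer ellipse at r = 1.73536×10^9 km gives v_t = √[μ(2/r − 1/a_t)] = 4.721 km/s.
Δv₁ = |v_t − v_c| = |4.721 − 8.743| = 4.022 km/s.

Δv₁ = 4022 m/s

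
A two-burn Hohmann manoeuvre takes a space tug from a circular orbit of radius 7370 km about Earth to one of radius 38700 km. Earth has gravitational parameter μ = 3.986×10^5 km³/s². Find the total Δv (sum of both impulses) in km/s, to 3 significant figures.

Δv = 3.57 km/s

Semi-major axis of the transfer orbit: a_t = (7370 + 38700)/2 = 23035 km.
At r₁ the circular-orbit speed is v₁ = √(μ/r₁) = 7.354 km/s.
Transfer-orbit speed at r₁ (vis-viva): v_p = √[μ(2/r₁ − 1/a_t)] = 9.532 km/s.
First burn Δv₁ = |v_p − v₁| = 2.178 km/s.
Circular speed at r₂: v₂ = √(μ/r₂) = 3.209 km/s.
Transfer-orbit speed at r₂: v_a = √[μ(2/r₂ − 1/a_t)] = 1.815 km/s.
Second burn Δv₂ = |v₂ − v_a| = 1.394 km/s.
Δv = Δv₁ + Δv₂ = 2.178 + 1.394 = 3.572 km/s.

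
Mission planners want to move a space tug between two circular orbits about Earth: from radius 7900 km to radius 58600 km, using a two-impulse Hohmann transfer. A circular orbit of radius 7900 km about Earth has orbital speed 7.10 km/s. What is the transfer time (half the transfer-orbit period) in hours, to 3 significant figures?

From the circular-orbit relation v² = μ/r at r = 7900 km: μ = v²r = (7.10)² × 7900 = 3.98239×10^5 km³/s².
The Hohmann ellipse has a_t = (r₁ + r₂)/2 = 33250 km.
Transfer time t = π√(a_t³/μ) = π√((33250)³ / 3.98239×10^5) = 30180 s.
Converting: 30180 s ÷ 3600 s/hour = 8.38 hours.

t = 8.38 hours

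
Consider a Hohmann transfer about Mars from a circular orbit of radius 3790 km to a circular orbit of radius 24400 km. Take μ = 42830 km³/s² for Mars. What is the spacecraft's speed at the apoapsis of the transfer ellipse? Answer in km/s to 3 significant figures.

v = 0.687 km/s

Semi-major axis of the transfer orbit: a_t = (3790 + 24400)/2 = 14095 km.
At apoapsis, r = 24400 km.
From the vis-viva equation, v = √[μ(2/r − 1/a_t)] = 0.6870 km/s.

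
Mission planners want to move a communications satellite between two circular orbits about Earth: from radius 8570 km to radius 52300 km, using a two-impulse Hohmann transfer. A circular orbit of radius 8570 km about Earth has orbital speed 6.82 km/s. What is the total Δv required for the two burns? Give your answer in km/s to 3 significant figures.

Δv = 3.42 km/s

From the circular-orbit relation v² = μ/r at r = 8570 km: μ = v²r = (6.82)² × 8570 = 3.98611×10^5 km³/s².
The Hohmann ellipse has a_t = (r₁ + r₂)/2 = 30435 km.
At r₁ the circular-orbit speed is v₁ = √(μ/r₁) = 6.820 km/s.
On the transfer ellipse at r₁, vis-viva gives v_p = √[μ(2/r₁ − 1/a_t)] = 8.940 km/s.
First burn Δv₁ = |v_p − v₁| = 2.120 km/s.
At r₂, v₂ = √(μ/r₂) = 2.761 km/s.
Transfer-orbit speed at r₂: v_a = √[μ(2/r₂ − 1/a_t)] = 1.465 km/s.
Second burn Δv₂ = |v₂ − v_a| = 1.296 km/s.
Total Δv = Δv₁ + Δv₂ = 3.416 km/s.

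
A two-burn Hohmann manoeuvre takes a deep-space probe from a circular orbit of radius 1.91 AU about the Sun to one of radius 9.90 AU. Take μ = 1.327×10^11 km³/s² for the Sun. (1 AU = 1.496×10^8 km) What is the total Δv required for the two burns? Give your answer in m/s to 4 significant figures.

Δv = 10440 m/s

In km: r₁ = 1.91 × 1.496×10^8 = 2.85736×10^8 km; r₂ = 9.90 × 1.496×10^8 = 1.48104×10^9 km.
Transfer-ellipse semi-major axis a_t = (r₁ + r₂)/2 = (2.85736×10^8 + 1.48104×10^9)/2 = 8.83388×10^8 km.
At r₁ the circular-orbit speed is v₁ = √(μ/r₁) = 21.5503 km/s.
On the transfer ellipse at r₁, vis-viva gives v_p = √[μ(2/r₁ − 1/a_t)] = 27.9036 km/s.
First burn Δv₁ = |v_p − v₁| = 6.3533 km/s.
At r₂, v₂ = √(μ/r₂) = 9.4657 km/s.
Transfer-orbit speed at r₂: v_a = √[μ(2/r₂ − 1/a_t)] = 5.3834 km/s.
Second burn Δv₂ = |v₂ − v_a| = 4.0823 km/s.
Total Δv = Δv₁ + Δv₂ = 10.44 km/s.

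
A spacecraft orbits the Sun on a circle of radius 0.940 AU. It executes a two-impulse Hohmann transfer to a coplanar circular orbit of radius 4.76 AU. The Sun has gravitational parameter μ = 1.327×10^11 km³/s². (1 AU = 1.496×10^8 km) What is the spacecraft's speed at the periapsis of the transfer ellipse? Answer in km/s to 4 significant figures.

v = 39.70 km/s

In km: r₁ = 0.940 × 1.496×10^8 = 1.40624×10^8 km; r₂ = 4.76 × 1.496×10^8 = 7.12096×10^8 km.
Transfer-ellipse semi-major axis a_t = (r₁ + r₂)/2 = (1.40624×10^8 + 7.12096×10^8)/2 = 4.2636×10^8 km.
The periapsis of the transfer ellipse is at r = 1.40624×10^8 km.
Vis-viva: v = √[μ(2/r − 1/a_t)] = √[1.327×10^11 × (2/1.40624×10^8 − 1/4.2636×10^8)] = 39.70 km/s.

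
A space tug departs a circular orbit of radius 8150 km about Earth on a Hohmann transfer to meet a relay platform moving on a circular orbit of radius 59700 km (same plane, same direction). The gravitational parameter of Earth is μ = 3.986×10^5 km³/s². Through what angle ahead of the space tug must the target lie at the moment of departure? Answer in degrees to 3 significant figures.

Transfer-ellipse semi-major axis a_t = (r₁ + r₂)/2 = (8150 + 59700)/2 = 33925 km.
Transfer time t = π√(a_t³/μ) = 31093 s.
Target angular speed ω₂ = √(μ/r₂³) = 4.3282×10^-5 rad/s.
Angle swept by the target during transfer: ω₂·t = 1.3458 rad = 77.11°.
The space tug traverses 180° on the transfer ellipse, so the target must lead by 180° − 77.11° = 103°.

φ = 103°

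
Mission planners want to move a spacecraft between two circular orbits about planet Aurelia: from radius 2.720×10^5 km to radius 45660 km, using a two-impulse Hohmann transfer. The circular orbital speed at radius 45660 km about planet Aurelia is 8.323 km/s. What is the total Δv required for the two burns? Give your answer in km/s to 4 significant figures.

From the circular-orbit relation v² = μ/r at r = 45660 km: μ = v²r = (8.323)² × 45660 = 3.16297×10^6 km³/s².
Semi-major axis of the transfer orbit: a_t = (2.720×10^5 + 45660)/2 = 1.5883×10^5 km.
At r₁ the circular-orbit speed is v₁ = √(μ/r₁) = 3.4101 km/s.
Transfer-orbit speed at r₁ (vis-viva): v_a = √[μ(2/r₁ − 1/a_t)] = 1.8284 km/s.
First burn Δv₁ = |v_a − v₁| = 1.58170 km/s.
Circular speed at r₂: v₂ = √(μ/r₂) = 8.323000 km/s.
Transfer-orbit speed at r₂: v_p = √[μ(2/r₂ − 1/a_t)] = 10.89176 km/s.
Second burn Δv₂ = |v₂ − v_p| = 2.56876 km/s.
Total Δv = Δv₁ + Δv₂ = 4.150 km/s.

Δv = 4.150 km/s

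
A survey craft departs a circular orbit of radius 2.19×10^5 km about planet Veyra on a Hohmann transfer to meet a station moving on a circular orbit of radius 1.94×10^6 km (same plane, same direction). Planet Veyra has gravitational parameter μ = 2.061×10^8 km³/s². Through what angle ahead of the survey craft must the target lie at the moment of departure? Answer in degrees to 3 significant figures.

Transfer-ellipse semi-major axis a_t = (r₁ + r₂)/2 = (2.190×10^5 + 1.940×10^6)/2 = 1.0795×10^6 km.
The half-period of the transfer ellipse is t = π√(a_t³/μ) = 2.454×10^5 s.
The target's mean motion on its circular orbit is ω₂ = √(μ/r₂³) = 5.313×10^-6 rad/s.
Angle swept by the target during transfer: ω₂·t = 1.304 rad = 74.71°.
The survey craft traverses 180° on the transfer ellipse, so the target must lead by 180° − 74.71° = 105°.

φ = 105°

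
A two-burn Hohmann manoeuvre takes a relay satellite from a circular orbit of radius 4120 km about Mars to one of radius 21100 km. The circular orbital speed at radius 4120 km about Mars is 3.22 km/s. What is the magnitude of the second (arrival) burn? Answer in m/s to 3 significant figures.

From the circular-orbit relation v² = μ/r at r = 4120 km: μ = v²r = (3.22)² × 4120 = 42717.8 km³/s².
Transfer-ellipse semi-major axis a_t = (r₁ + r₂)/2 = (4120 + 21100)/2 = 12610 km.
On the circular orbit at r = 21100 km, v_c = √(μ/r) = 1.4229 km/s.
Vis-viva on the transfer ellipse at r = 21100 km gives v_t = √[μ(2/r − 1/a_t)] = 0.81331 km/s.
Δv₂ = |v_t − v_c| = |0.81331 − 1.4229| = 0.6096 km/s.

Δv₂ = 610 m/s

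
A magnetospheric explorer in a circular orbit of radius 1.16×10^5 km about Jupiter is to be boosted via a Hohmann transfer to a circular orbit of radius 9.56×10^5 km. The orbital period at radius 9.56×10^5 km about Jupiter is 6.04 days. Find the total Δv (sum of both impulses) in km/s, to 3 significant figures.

From Kepler's third law T² = 4π²r³/μ at r = 9.56×10^5 km, T = 6.04 days = 6.04 × 86400 s = 5.21856×10^5 s: μ = 4π²r³/T² = 1.26658×10^8 km³/s².
Transfer-ellipse semi-major axis a_t = (r₁ + r₂)/2 = (1.160×10^5 + 9.560×10^5)/2 = 5.360×10^5 km.
Circular speed at r₁: v₁ = √(μ/r₁) = √(1.26658×10^8/1.160×10^5) = 33.044 km/s.
Transfer-orbit speed at r₁ (vis-viva equation): v_p = √[μ(2/r₁ − 1/a_t)] = 44.130 km/s.
First burn Δv₁ = |v_p − v₁| = 11.086 km/s.
At r₂, v₂ = √(μ/r₂) = 11.5103 km/s.
Transfer-orbit speed at r₂: v_a = √[μ(2/r₂ − 1/a_t)] = 5.35468 km/s.
Second burn Δv₂ = |v₂ − v_a| = 6.1556 km/s.
Δv = Δv₁ + Δv₂ = 11.086 + 6.1556 = 17.24 km/s.

Δv = 17.2 km/s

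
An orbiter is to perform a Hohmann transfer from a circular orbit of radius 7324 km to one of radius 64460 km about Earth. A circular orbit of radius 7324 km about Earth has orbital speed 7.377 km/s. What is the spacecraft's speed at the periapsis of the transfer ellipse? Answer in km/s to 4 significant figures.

From the circular-orbit relation v² = μ/r at r = 7324 km: μ = v²r = (7.377)² × 7324 = 3.98573×10^5 km³/s².
Semi-major axis of the transfer orbit: a_t = (7324 + 64460)/2 = 35892 km.
At periapsis, r = 7324 km.
Applying v² = μ(2/r − 1/a_t): v = 9.886 km/s.

v = 9.886 km/s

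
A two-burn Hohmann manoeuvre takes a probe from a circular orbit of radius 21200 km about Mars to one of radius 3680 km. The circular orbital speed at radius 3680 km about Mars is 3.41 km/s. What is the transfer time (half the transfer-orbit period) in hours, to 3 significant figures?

From the circular-orbit relation v² = μ/r at r = 3680 km: μ = v²r = (3.41)² × 3680 = 42791.4 km³/s².
Semi-major axis of the transfer orbit: a_t = (21200 + 3680)/2 = 12440 km.
By Kepler's third law the transfer-orbit period is T = 2π√(a_t³/μ), so t = T/2 = 21070 s.
Converting: 21070 s ÷ 3600 s/hour = 5.85 hours.

t = 5.85 hours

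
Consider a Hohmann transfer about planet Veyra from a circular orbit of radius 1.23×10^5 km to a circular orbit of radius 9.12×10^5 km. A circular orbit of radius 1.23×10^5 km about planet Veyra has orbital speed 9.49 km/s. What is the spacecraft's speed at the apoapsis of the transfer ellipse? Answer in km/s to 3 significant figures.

v = 1.70 km/s

From the circular-orbit relation v² = μ/r at r = 1.23×10^5 km: μ = v²r = (9.49)² × 1.23×10^5 = 1.10774×10^7 km³/s².
The Hohmann ellipse has a_t = (r₁ + r₂)/2 = 5.175×10^5 km.
At apoapsis, r = 9.120×10^5 km.
From the vis-viva equation, v = √[μ(2/r − 1/a_t)] = 1.699 km/s.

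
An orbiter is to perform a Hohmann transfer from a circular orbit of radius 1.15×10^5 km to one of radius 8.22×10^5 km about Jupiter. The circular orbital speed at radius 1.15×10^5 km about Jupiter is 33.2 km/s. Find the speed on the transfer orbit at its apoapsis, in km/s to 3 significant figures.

v = 6.15 km/s

From the circular-orbit relation v² = μ/r at r = 1.15×10^5 km: μ = v²r = (33.2)² × 1.15×10^5 = 1.26758×10^8 km³/s².
Semi-major axis of the transfer orbit: a_t = (1.150×10^5 + 8.220×10^5)/2 = 4.685×10^5 km.
At apoapsis, r = 8.220×10^5 km.
Vis-viva: v = √[μ(2/r − 1/a_t)] = √[1.26758×10^8 × (2/8.220×10^5 − 1/4.685×10^5)] = 6.152 km/s.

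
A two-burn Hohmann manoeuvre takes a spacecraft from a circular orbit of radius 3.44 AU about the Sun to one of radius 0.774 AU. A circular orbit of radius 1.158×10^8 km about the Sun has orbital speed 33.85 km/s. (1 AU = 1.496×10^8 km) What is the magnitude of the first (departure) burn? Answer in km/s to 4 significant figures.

Δv₁ = 6.325 km/s

From the circular-orbit relation v² = μ/r at r = 1.158×10^8 km: μ = v²r = (33.85)² × 1.158×10^8 = 1.32686×10^11 km³/s².
In km: r₁ = 3.44 × 1.496×10^8 = 5.14624×10^8 km; r₂ = 0.774 × 1.496×10^8 = 1.157904×10^8 km.
Semi-major axis of the transfer orbit: a_t = (5.14624×10^8 + 1.157904×10^8)/2 = 3.152072×10^8 km.
Circular speed at r = 5.14624×10^8 km: v_c = √(μ/r) = 16.057 km/s.
Transfer-orbit speed at the same r (vis-viva, a = a_t): v_t = √[μ(2/r − 1/a_t)] = 9.7321 km/s.
Δv₁ = |v_t − v_c| = |9.7321 − 16.057| = 6.325 km/s.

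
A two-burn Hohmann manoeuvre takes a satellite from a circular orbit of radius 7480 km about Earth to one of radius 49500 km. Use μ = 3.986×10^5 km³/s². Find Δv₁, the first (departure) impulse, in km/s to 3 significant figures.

The Hohmann ellipse has a_t = (r₁ + r₂)/2 = 28490 km.
On the circular orbit at r = 7480 km, v_c = √(μ/r) = 7.300 km/s.
Transfer-orbit speed at the same r (vis-viva, a = a_t): v_t = √[μ(2/r − 1/a_t)] = 9.622 km/s.
Δv₁ = |v_t − v_c| = |9.622 − 7.300| = 2.322 km/s.

Δv₁ = 2.32 km/s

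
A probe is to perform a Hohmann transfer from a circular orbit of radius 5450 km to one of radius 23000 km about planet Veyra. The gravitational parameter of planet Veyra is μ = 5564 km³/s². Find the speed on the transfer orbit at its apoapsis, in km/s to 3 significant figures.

v = 0.304 km/s

Semi-major axis of the transfer orbit: a_t = (5450 + 23000)/2 = 14225 km.
At apoapsis, r = 23000 km.
From the vis-viva equation, v = √[μ(2/r − 1/a_t)] = 0.3044 km/s.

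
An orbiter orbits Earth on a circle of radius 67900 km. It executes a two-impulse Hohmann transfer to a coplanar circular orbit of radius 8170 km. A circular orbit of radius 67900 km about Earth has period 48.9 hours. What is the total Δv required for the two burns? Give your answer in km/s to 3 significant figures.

Δv = 3.65 km/s

From Kepler's third law T² = 4π²r³/μ at r = 67900 km, T = 48.9 hours = 48.9 × 3600 s = 1.7604×10^5 s: μ = 4π²r³/T² = 3.98792×10^5 km³/s².
The Hohmann ellipse has a_t = (r₁ + r₂)/2 = 38035 km.
Circular speed at r₁: v₁ = √(μ/r₁) = √(3.98792×10^5/67900) = 2.4235 km/s.
Transfer-orbit speed at r₁ (v² = μ(2/r − 1/a)): v_a = √[μ(2/r₁ − 1/a_t)] = 1.1232 km/s.
First burn Δv₁ = |v_a − v₁| = 1.3003 km/s.
At r₂, v₂ = √(μ/r₂) = 6.9865 km/s.
Transfer-orbit speed at r₂: v_p = √[μ(2/r₂ − 1/a_t)] = 9.3348 km/s.
Second burn Δv₂ = |v₂ − v_p| = 2.3483 km/s.
Δv = Δv₁ + Δv₂ = 1.3003 + 2.3483 = 3.649 km/s.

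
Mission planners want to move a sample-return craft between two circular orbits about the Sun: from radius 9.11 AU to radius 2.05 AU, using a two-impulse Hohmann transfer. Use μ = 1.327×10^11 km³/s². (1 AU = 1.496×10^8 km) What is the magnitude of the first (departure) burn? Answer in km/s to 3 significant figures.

Δv₁ = 3.89 km/s

In km: r₁ = 9.11 × 1.496×10^8 = 1.362856×10^9 km; r₂ = 2.05 × 1.496×10^8 = 3.0668×10^8 km.
The Hohmann ellipse has a_t = (r₁ + r₂)/2 = 8.34768×10^8 km.
Circular speed at r = 1.362856×10^9 km: v_c = √(μ/r) = 9.868 km/s.
Vis-viva on the transfer ellipse at r = 1.362856×10^9 km gives v_t = √[μ(2/r − 1/a_t)] = 5.981 km/s.
Δv₁ = |v_t − v_c| = |5.981 − 9.868| = 3.887 km/s.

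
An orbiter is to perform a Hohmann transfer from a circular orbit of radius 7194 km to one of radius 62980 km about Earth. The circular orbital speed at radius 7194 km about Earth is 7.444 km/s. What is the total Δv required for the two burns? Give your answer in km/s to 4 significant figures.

Δv = 3.906 km/s

From the circular-orbit relation v² = μ/r at r = 7194 km: μ = v²r = (7.444)² × 7194 = 3.98642×10^5 km³/s².
Transfer-ellipse semi-major axis a_t = (r₁ + r₂)/2 = (7194 + 62980)/2 = 35087 km.
At r₁ the circular-orbit speed is v₁ = √(μ/r₁) = 7.444 km/s.
Transfer-orbit speed at r₁ (v² = μ(2/r − 1/a)): v_p = √[μ(2/r₁ − 1/a_t)] = 9.973 km/s.
First burn Δv₁ = |v_p − v₁| = 2.529 km/s.
At r₂, v₂ = √(μ/r₂) = 2.516 km/s.
Transfer-orbit speed at r₂: v_a = √[μ(2/r₂ − 1/a_t)] = 1.139 km/s.
Second burn Δv₂ = |v₂ − v_a| = 1.377 km/s.
Total Δv = Δv₁ + Δv₂ = 3.906 km/s.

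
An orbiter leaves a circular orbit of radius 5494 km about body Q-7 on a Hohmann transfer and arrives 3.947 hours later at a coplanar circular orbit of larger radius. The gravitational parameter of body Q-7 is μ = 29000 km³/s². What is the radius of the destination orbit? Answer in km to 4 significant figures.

r₂ = 11310 km

Transfer time t = 3.947 hours = 14209.2 s, and t = π√(a_t³/μ).
So a_t = (μ t²/π²)^(1/3) = (29000 × (14209.2)² / π²)^(1/3) = 8402.6 km.
Since a_t = (r₁ + r₂)/2, r₂ = 2a_t − r₁ = 2×8402.6 − 5494 = 11311.2 km.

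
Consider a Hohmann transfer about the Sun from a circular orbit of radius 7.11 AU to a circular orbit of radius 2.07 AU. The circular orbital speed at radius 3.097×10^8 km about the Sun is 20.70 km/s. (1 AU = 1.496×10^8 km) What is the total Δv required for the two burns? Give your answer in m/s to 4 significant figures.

From the circular-orbit relation v² = μ/r at r = 3.097×10^8 km: μ = v²r = (20.70)² × 3.097×10^8 = 1.32703×10^11 km³/s².
In km: r₁ = 7.11 × 1.496×10^8 = 1.063656×10^9 km; r₂ = 2.07 × 1.496×10^8 = 3.09672×10^8 km.
Transfer-ellipse semi-major axis a_t = (r₁ + r₂)/2 = (1.063656×10^9 + 3.09672×10^8)/2 = 6.86664×10^8 km.
At r₁ the circular-orbit speed is v₁ = √(μ/r₁) = 11.17 km/s.
On the transfer ellipse at r₁, vis-viva gives v_a = √[μ(2/r₁ − 1/a_t)] = 7.501 km/s.
First burn Δv₁ = |v_a − v₁| = 3.669 km/s.
Circular speed at r₂: v₂ = √(μ/r₂) = 20.701 km/s.
Transfer-orbit speed at r₂: v_p = √[μ(2/r₂ − 1/a_t)] = 25.764 km/s.
Second burn Δv₂ = |v₂ − v_p| = 5.063 km/s.
Δv = Δv₁ + Δv₂ = 3.669 + 5.063 = 8.732 km/s.

Δv = 8732 m/s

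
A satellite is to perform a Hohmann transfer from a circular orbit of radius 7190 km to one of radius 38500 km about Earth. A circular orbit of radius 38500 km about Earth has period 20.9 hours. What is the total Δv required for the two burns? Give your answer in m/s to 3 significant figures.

Δv = 3630 m/s

From Kepler's third law T² = 4π²r³/μ at r = 38500 km, T = 20.9 hours = 20.9 × 3600 s = 75240 s: μ = 4π²r³/T² = 3.97965×10^5 km³/s².
Semi-major axis of the transfer orbit: a_t = (7190 + 38500)/2 = 22845 km.
At r₁ the circular-orbit speed is v₁ = √(μ/r₁) = 7.4397 km/s.
On the transfer ellipse at r₁, vis-viva gives v_p = √[μ(2/r₁ − 1/a_t)] = 9.6581 km/s.
First burn Δv₁ = |v_p − v₁| = 2.2184 km/s.
At r₂, v₂ = √(μ/r₂) = 3.2151 km/s.
Transfer-orbit speed at r₂: v_a = √[μ(2/r₂ − 1/a_t)] = 1.8037 km/s.
Second burn Δv₂ = |v₂ − v_a| = 1.4114 km/s.
Δv = Δv₁ + Δv₂ = 2.2184 + 1.4114 = 3.630 km/s.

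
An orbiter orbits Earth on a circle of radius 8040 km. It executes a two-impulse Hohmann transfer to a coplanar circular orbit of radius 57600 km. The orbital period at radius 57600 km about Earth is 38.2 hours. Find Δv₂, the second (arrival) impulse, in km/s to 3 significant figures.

Δv₂ = 1.33 km/s

From Kepler's third law T² = 4π²r³/μ at r = 57600 km, T = 38.2 hours = 38.2 × 3600 s = 1.3752×10^5 s: μ = 4π²r³/T² = 3.98929×10^5 km³/s².
Semi-major axis of the transfer orbit: a_t = (8040 + 57600)/2 = 32820 km.
Circular speed at r = 57600 km: v_c = √(μ/r) = 2.632 km/s.
Vis-viva on the transfer ellipse at r = 57600 km gives v_t = √[μ(2/r − 1/a_t)] = 1.303 km/s.
Δv₂ = |v_t − v_c| = |1.303 − 2.632| = 1.329 km/s.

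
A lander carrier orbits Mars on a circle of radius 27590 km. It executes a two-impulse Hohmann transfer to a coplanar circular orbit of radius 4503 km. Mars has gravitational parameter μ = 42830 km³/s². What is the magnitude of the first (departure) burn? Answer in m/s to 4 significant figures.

Δv₁ = 585.9 m/s

Transfer-ellipse semi-major axis a_t = (r₁ + r₂)/2 = (27590 + 4503)/2 = 16046.5 km.
Circular speed at r = 27590 km: v_c = √(μ/r) = 1.2459 km/s.
Vis-viva on the transfer ellipse at r = 27590 km gives v_t = √[μ(2/r − 1/a_t)] = 0.66002 km/s.
Δv₁ = |v_t − v_c| = |0.66002 − 1.2459| = 0.5859 km/s.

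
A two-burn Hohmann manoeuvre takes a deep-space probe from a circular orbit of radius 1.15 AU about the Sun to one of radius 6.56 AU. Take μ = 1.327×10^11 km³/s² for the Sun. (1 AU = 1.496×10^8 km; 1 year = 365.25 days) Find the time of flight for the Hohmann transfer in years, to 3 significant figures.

t = 3.78 years

In km: r₁ = 1.15 × 1.496×10^8 = 1.7204×10^8 km; r₂ = 6.56 × 1.496×10^8 = 9.81376×10^8 km.
The Hohmann ellipse has a_t = (r₁ + r₂)/2 = 5.76708×10^8 km.
By Kepler's third law the transfer-orbit period is T = 2π√(a_t³/μ), so t = T/2 = 1.194×10^8 s.
Converting: 1.194×10^8 s ÷ 3.15576×10^7 s/year (365.25 × 86400) = 3.78 years.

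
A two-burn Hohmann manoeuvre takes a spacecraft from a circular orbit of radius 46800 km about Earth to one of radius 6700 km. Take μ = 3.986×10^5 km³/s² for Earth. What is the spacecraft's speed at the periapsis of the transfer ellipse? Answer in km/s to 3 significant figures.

v = 10.2 km/s

Transfer-ellipse semi-major axis a_t = (r₁ + r₂)/2 = (46800 + 6700)/2 = 26750 km.
At periapsis, r = 6700 km.
Applying v² = μ(2/r − 1/a_t): v = 10.20 km/s.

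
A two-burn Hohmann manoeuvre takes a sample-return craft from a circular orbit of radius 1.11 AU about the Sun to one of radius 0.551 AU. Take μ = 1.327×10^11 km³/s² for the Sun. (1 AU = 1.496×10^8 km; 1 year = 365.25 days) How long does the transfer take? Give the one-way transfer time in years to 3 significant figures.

In km: r₁ = 1.11 × 1.496×10^8 = 1.66056×10^8 km; r₂ = 0.551 × 1.496×10^8 = 8.24296×10^7 km.
Semi-major axis of the transfer orbit: a_t = (1.66056×10^8 + 8.24296×10^7)/2 = 1.242428×10^8 km.
Transfer time t = π√(a_t³/μ) = π√((1.242428×10^8)³ / 1.327×10^11) = 1.194×10^7 s.
Converting: 1.194×10^7 s ÷ 3.15576×10^7 s/year (365.25 × 86400) = 0.378 years.

t = 0.378 years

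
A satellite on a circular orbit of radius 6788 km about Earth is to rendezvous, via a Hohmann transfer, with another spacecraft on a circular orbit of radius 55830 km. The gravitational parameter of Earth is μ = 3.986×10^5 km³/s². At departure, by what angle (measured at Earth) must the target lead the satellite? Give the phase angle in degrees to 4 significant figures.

Semi-major axis of the transfer orbit: a_t = (6788 + 55830)/2 = 31309 km.
Transfer time t = π√(a_t³/μ) = 27567 s.
The target's mean motion on its circular orbit is ω₂ = √(μ/r₂³) = 4.7859×10^-5 rad/s.
Angle swept by the target during transfer: ω₂·t = 1.3193 rad = 75.59°.
Arrival is 180° from departure on the ellipse, so φ = 180° − 75.59° = 104.4°.

φ = 104.4°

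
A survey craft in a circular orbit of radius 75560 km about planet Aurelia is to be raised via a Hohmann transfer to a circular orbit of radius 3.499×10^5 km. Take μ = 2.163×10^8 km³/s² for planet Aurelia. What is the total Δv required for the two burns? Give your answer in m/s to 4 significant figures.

Semi-major axis of the transfer orbit: a_t = (75560 + 3.499×10^5)/2 = 2.1273×10^5 km.
Circular speed at r₁: v₁ = √(μ/r₁) = √(2.163×10^8/75560) = 53.504 km/s.
Transfer-orbit speed at r₁ (vis-viva equation): v_p = √[μ(2/r₁ − 1/a_t)] = 68.618 km/s.
First burn Δv₁ = |v_p − v₁| = 15.11 km/s.
Circular speed at r₂: v₂ = √(μ/r₂) = 24.8632 km/s.
Transfer-orbit speed at r₂: v_a = √[μ(2/r₂ − 1/a_t)] = 14.8179 km/s.
Second burn Δv₂ = |v₂ − v_a| = 10.05 km/s.
Total Δv = Δv₁ + Δv₂ = 25.16 km/s.

Δv = 25160 m/s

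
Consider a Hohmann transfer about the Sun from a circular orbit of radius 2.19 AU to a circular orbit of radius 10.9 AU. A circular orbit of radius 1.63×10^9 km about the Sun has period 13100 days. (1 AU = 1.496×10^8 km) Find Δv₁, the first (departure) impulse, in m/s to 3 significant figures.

Δv₁ = 5860 m/s

From Kepler's third law T² = 4π²r³/μ at r = 1.63×10^9 km, T = 13100 days = 13100 × 86400 s = 1.13184×10^9 s: μ = 4π²r³/T² = 1.33460×10^11 km³/s².
In km: r₁ = 2.19 × 1.496×10^8 = 3.27624×10^8 km; r₂ = 10.9 × 1.496×10^8 = 1.63064×10^9 km.
The Hohmann ellipse has a_t = (r₁ + r₂)/2 = 9.79132×10^8 km.
Circular speed at r = 3.27624×10^8 km: v_c = √(μ/r) = 20.183 km/s.
Transfer-orbit speed at the same r (vis-viva, a = a_t): v_t = √[μ(2/r − 1/a_t)] = 26.046 km/s.
Δv₁ = |v_t − v_c| = |26.046 − 20.183| = 5.863 km/s.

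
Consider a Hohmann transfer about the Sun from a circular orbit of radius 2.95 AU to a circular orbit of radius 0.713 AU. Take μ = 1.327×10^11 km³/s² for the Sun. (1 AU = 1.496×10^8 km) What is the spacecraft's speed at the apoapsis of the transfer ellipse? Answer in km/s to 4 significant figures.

v = 10.82 km/s

In km: r₁ = 2.95 × 1.496×10^8 = 4.4132×10^8 km; r₂ = 0.713 × 1.496×10^8 = 1.066648×10^8 km.
Transfer-ellipse semi-major axis a_t = (r₁ + r₂)/2 = (4.4132×10^8 + 1.066648×10^8)/2 = 2.739924×10^8 km.
At apoapsis, r = 4.4132×10^8 km.
From the vis-viva equation, v = √[μ(2/r − 1/a_t)] = 10.82 km/s.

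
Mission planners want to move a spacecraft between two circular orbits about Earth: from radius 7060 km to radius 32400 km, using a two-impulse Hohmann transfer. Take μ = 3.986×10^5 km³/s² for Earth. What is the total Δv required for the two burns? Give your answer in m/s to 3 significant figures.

Semi-major axis of the transfer orbit: a_t = (7060 + 32400)/2 = 19730 km.
At r₁ the circular-orbit speed is v₁ = √(μ/r₁) = 7.514 km/s.
On the transfer ellipse at r₁, v² = μ(2/r − 1/a) gives v_p = √[μ(2/r₁ − 1/a_t)] = 9.629 km/s.
First burn Δv₁ = |v_p − v₁| = 2.115 km/s.
Circular speed at r₂: v₂ = √(μ/r₂) = 3.507 km/s.
Transfer-orbit speed at r₂: v_a = √[μ(2/r₂ − 1/a_t)] = 2.098 km/s.
Second burn Δv₂ = |v₂ − v_a| = 1.409 km/s.
Δv = Δv₁ + Δv₂ = 2.115 + 1.409 = 3.524 km/s.

Δv = 3520 m/s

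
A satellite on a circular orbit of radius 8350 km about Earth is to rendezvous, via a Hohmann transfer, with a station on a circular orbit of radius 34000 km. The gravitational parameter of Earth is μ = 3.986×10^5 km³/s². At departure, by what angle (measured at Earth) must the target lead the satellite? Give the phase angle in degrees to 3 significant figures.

The Hohmann ellipse has a_t = (r₁ + r₂)/2 = 21175 km.
Transfer time t = π√(a_t³/μ) = 15332.6 s.
The target's mean motion on its circular orbit is ω₂ = √(μ/r₂³) = 1.00705×10^-4 rad/s.
Angle swept by the target during transfer: ω₂·t = 1.5441 rad = 88.47°.
The satellite traverses 180° on the transfer ellipse, so the target must lead by 180° − 88.47° = 91.5°.

φ = 91.5°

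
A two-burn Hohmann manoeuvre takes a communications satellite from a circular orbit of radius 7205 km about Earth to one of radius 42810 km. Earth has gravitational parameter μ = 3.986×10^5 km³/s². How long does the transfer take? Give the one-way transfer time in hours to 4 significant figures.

The Hohmann ellipse has a_t = (r₁ + r₂)/2 = 25007.5 km.
Half the transfer-orbit period gives t = π√(a_t³/μ) = 19678 s.
Converting: 19678 s ÷ 3600 s/hour = 5.466 hours.

t = 5.466 hours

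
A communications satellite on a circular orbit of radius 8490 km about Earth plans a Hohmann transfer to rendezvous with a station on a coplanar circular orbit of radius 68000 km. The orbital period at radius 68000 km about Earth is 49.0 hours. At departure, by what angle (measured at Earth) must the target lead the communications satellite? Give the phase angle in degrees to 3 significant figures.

From Kepler's third law T² = 4π²r³/μ at r = 68000 km, T = 49.0 hours = 49.0 × 3600 s = 1.764×10^5 s: μ = 4π²r³/T² = 3.98923×10^5 km³/s².
Transfer-ellipse semi-major axis a_t = (r₁ + r₂)/2 = (8490 + 68000)/2 = 38245 km.
Transfer time t = π√(a_t³/μ) = 37200 s.
The target's mean motion on its circular orbit is ω₂ = √(μ/r₂³) = 3.562×10^-5 rad/s.
Angle swept by the target during transfer: ω₂·t = 1.325 rad = 75.92°.
Arrival is 180° from departure on the ellipse, so φ = 180° − 75.92° = 104°.

φ = 104°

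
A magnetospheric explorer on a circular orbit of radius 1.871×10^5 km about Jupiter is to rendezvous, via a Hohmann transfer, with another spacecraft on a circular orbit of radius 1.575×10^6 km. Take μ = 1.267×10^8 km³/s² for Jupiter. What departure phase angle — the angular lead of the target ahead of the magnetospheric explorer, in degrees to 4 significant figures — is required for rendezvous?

Transfer-ellipse semi-major axis a_t = (r₁ + r₂)/2 = (1.871×10^5 + 1.575×10^6)/2 = 8.8105×10^5 km.
The half-period of the transfer ellipse is t = π√(a_t³/μ) = 2.308×10^5 s.
Target angular speed ω₂ = √(μ/r₂³) = 5.695×10^-6 rad/s.
Angle swept by the target during transfer: ω₂·t = 1.3144 rad = 75.31°.
The magnetospheric explorer traverses 180° on the transfer ellipse, so the target must lead by 180° − 75.31° = 104.7°.

φ = 104.7°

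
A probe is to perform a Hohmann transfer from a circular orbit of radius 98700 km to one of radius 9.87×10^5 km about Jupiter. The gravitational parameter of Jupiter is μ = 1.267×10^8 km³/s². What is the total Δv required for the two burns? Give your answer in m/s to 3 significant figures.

Δv = 19000 m/s

Semi-major axis of the transfer orbit: a_t = (98700 + 9.870×10^5)/2 = 5.4285×10^5 km.
At r₁ the circular-orbit speed is v₁ = √(μ/r₁) = 35.83 km/s.
Transfer-orbit speed at r₁ (v² = μ(2/r − 1/a)): v_p = √[μ(2/r₁ − 1/a_t)] = 48.31 km/s.
First burn Δv₁ = |v_p − v₁| = 12.48 km/s.
Circular speed at r₂: v₂ = √(μ/r₂) = 11.33 km/s.
Transfer-orbit speed at r₂: v_a = √[μ(2/r₂ − 1/a_t)] = 4.831 km/s.
Second burn Δv₂ = |v₂ − v_a| = 6.499 km/s.
Δv = Δv₁ + Δv₂ = 12.48 + 6.499 = 18.98 km/s.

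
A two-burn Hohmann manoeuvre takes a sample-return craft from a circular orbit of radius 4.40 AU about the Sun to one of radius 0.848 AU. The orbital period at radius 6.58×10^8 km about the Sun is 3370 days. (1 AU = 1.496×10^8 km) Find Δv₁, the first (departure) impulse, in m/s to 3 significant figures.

Δv₁ = 6130 m/s

From Kepler's third law T² = 4π²r³/μ at r = 6.58×10^8 km, T = 3370 days = 3370 × 86400 s = 2.91168×10^8 s: μ = 4π²r³/T² = 1.32663×10^11 km³/s².
In km: r₁ = 4.40 × 1.496×10^8 = 6.5824×10^8 km; r₂ = 0.848 × 1.496×10^8 = 1.268608×10^8 km.
Transfer-ellipse semi-major axis a_t = (r₁ + r₂)/2 = (6.5824×10^8 + 1.268608×10^8)/2 = 3.925504×10^8 km.
On the circular orbit at r = 6.5824×10^8 km, v_c = √(μ/r) = 14.1966 km/s.
Vis-viva on the transfer ellipse at r = 6.5824×10^8 km gives v_t = √[μ(2/r − 1/a_t)] = 8.07047 km/s.
Δv₁ = |v_t − v_c| = |8.07047 − 14.1966| = 6.126 km/s.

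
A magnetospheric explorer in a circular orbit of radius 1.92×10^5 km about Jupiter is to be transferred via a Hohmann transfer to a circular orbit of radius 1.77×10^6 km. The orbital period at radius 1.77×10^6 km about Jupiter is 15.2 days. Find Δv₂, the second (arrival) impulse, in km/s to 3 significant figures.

Δv₂ = 4.72 km/s

From Kepler's third law T² = 4π²r³/μ at r = 1.77×10^6 km, T = 15.2 days = 15.2 × 86400 s = 1.31328×10^6 s: μ = 4π²r³/T² = 1.26930×10^8 km³/s².
The Hohmann ellipse has a_t = (r₁ + r₂)/2 = 9.810×10^5 km.
On the circular orbit at r = 1.770×10^6 km, v_c = √(μ/r) = 8.468 km/s.
Transfer-orbit speed at the same r (vis-viva, a = a_t): v_t = √[μ(2/r − 1/a_t)] = 3.746 km/s.
Δv₂ = |v_t − v_c| = |3.746 − 8.468| = 4.722 km/s.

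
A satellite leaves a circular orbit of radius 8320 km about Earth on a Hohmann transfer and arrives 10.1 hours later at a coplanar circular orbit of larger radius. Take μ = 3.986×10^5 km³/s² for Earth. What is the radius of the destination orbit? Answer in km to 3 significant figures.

r₂ = 67000 km

Transfer time t = 10.1 hours = 36360 s, and t = π√(a_t³/μ).
So a_t = (μ t²/π²)^(1/3) = (3.986×10^5 × (36360)² / π²)^(1/3) = 37656 km.
Since a_t = (r₁ + r₂)/2, r₂ = 2a_t − r₁ = 2×37656 − 8320 = 66992 km.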